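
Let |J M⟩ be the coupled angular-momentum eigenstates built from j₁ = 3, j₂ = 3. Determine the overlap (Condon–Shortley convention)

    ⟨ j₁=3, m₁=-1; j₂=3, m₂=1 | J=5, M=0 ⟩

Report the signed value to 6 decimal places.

-0.545545

j₁+j₂−J=1  J+j₁−j₂=5  J−j₁+j₂=5  j₁+j₂+J+1=12
(j₁±m₁, j₂±m₂, J±M) = (2,4,4,2,5,5)
P² = 76800/7
sum k=0..1:
  [0] +1/576 = 1/576
  [1] −1/144 = -1/144
S = -1/192
C² = P²·S² = 25/84 ; C = -0.545545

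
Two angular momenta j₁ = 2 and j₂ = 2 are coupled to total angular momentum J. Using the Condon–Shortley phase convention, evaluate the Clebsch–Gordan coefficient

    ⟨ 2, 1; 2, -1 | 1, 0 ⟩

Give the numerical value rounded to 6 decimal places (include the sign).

-0.316228

√[3·3!1!1!/6! · 3!1!1!3!1!1!] = √(9/10)
  +(−1)^0/∏(0,3,1,1,0,0)! = 1/6  (running 1/6)
  +(−1)^1/∏(1,2,0,0,1,1)! = -1/2  (running -1/3)
⟨..|..⟩ = √(9/10)·(-1/3) = -0.316228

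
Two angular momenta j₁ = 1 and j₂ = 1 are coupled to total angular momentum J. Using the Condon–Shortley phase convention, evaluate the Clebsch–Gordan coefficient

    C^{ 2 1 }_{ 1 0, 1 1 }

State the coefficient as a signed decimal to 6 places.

j₁+j₂−J=0  J+j₁−j₂=2  J−j₁+j₂=2  j₁+j₂+J+1=5
(j₁±m₁, j₂±m₂, J±M) = (1,1,2,0,3,1)
P² = 2
sum k=0..0:
  [0] +1/2 = 1/2
S = 1/2
C² = P²·S² = 1/2 ; C = +0.707107

+0.707107  (= +√(1/2))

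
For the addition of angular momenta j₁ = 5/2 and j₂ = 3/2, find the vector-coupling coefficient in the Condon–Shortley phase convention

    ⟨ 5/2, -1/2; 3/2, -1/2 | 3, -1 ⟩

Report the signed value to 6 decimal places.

j₁+j₂−J=1  J+j₁−j₂=4  J−j₁+j₂=2  j₁+j₂+J+1=8
(j₁±m₁, j₂±m₂, J±M) = (2,3,1,2,2,4)
P² = 48/5
sum k=0..1:
  [0] +1/6 = 1/6
  [1] −1/8 = -1/8
S = 1/24
C² = P²·S² = 1/60 ; C = +0.129099

+0.129099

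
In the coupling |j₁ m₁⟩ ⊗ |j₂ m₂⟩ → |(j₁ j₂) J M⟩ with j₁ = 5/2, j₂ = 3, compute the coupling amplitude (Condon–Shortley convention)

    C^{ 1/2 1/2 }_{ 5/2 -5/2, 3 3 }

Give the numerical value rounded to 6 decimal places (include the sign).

-0.534522  (= −√(2/7))

triangle: 5!·0!·1!/7! = 120/5040
(j±m)!: 0!·5!·6!·0!·1!·0! = 86400
prefactor² = (2J+1)·Δ·N² = 28800/7
  k=5: −1/(5!·0!·0!·1!·0!·0!) = -1/120
Σ = -1/120  ⇒  CG² = 28800/7·(-1/120)² = 2/7
CG = −√(2/7) = -0.534522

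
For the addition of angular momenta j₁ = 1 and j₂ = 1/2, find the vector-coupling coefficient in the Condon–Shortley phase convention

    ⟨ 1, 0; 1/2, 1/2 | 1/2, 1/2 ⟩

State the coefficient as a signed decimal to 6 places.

−√(1/3) = -0.577350

√[2·1!1!0!/3! · 1!1!1!0!1!0!] = √(1/3)
  +(−1)^1/∏(1,0,0,0,1,0)! = -1  (running -1)
⟨..|..⟩ = √(1/3)·(-1) = -0.577350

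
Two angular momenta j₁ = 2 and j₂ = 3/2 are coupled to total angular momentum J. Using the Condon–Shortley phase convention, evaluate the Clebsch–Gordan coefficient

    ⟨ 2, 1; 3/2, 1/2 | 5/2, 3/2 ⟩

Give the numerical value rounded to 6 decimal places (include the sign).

+0.169031

j₁+j₂−J=1  J+j₁−j₂=3  J−j₁+j₂=2  j₁+j₂+J+1=7
(j₁±m₁, j₂±m₂, J±M) = (3,1,2,1,4,1)
P² = 144/35
sum k=0..1:
  [0] +1/4 = 1/4
  [1] −1/6 = -1/6
S = 1/12
C² = P²·S² = 1/35 ; C = +0.169031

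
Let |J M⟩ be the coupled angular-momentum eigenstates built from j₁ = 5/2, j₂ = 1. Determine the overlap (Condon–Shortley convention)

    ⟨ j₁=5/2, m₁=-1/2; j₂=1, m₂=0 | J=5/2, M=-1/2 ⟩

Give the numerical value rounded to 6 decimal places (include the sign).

triangle: 1!·4!·1!/7! = 24/5040
(j±m)!: 2!·3!·1!·1!·2!·3! = 144
prefactor² = (2J+1)·Δ·N² = 144/35
  k=0: +1/(0!·1!·3!·1!·1!·0!) = 1/6
  k=1: −1/(1!·0!·2!·0!·2!·1!) = -1/4
Σ = -1/12  ⇒  CG² = 144/35·(-1/12)² = 1/35
CG = −√(1/35) = -0.169031

-0.169031  (= −√(1/35))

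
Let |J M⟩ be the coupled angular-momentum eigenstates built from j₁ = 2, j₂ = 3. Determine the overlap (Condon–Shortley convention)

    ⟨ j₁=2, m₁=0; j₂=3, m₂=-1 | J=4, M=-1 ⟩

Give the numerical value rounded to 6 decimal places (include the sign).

√[9·1!3!5!/10! · 2!2!2!4!3!5!] = √(1728/7)
  +(−1)^0/∏(0,1,2,2,1,3)! = 1/24  (running 1/24)
  +(−1)^1/∏(1,0,1,1,2,4)! = -1/48  (running 1/48)
⟨..|..⟩ = √(1728/7)·(1/48) = +0.327327

+√(3/28) = +0.327327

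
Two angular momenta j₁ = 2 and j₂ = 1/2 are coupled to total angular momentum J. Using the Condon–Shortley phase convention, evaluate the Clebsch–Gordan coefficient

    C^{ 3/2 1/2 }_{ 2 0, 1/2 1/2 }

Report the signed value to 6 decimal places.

−√(2/5) = -0.632456

√[4·1!3!0!/5! · 2!2!1!0!2!1!] = √(8/5)
  +(−1)^1/∏(1,0,1,0,2,0)! = -1/2  (running -1/2)
⟨..|..⟩ = √(8/5)·(-1/2) = -0.632456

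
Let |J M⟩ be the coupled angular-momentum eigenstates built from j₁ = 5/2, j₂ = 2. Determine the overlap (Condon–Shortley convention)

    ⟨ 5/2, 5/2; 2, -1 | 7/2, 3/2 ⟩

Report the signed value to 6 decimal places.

j₁+j₂−J=1  J+j₁−j₂=4  J−j₁+j₂=3  j₁+j₂+J+1=9
(j₁±m₁, j₂±m₂, J±M) = (5,0,1,3,5,2)
P² = 3840/7
sum k=0..0:
  [0] +1/48 = 1/48
S = 1/48
C² = P²·S² = 5/21 ; C = +0.487950

+0.487950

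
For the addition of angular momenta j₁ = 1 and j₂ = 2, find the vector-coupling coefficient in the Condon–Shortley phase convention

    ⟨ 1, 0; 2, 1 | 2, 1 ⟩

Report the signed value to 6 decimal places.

-0.408248  (= −√(1/6))

j₁+j₂−J=1  J+j₁−j₂=1  J−j₁+j₂=3  j₁+j₂+J+1=6
(j₁±m₁, j₂±m₂, J±M) = (1,1,3,1,3,1)
P² = 3/2
sum k=0..1:
  [0] +1/6 = 1/6
  [1] −1/2 = -1/2
S = -1/3
C² = P²·S² = 1/6 ; C = -0.408248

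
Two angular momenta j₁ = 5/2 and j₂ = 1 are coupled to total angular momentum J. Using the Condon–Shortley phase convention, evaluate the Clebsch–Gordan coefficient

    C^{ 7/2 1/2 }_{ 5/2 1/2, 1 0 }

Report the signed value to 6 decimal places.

triangle: 0!·5!·2!/8! = 240/40320
(j±m)!: 3!·2!·1!·1!·4!·3! = 1728
prefactor² = (2J+1)·Δ·N² = 576/7
  k=0: +1/(0!·0!·2!·1!·3!·1!) = 1/12
Σ = 1/12  ⇒  CG² = 576/7·1/12² = 4/7
CG = +√(4/7) = +0.755929

+0.755929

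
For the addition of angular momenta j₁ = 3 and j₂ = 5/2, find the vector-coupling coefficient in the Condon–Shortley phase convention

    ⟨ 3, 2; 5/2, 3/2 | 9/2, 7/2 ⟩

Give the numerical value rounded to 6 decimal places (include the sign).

triangle: 1!*5!*4!/11! = 2880/39916800
(j±m)!: 5!*1!*4!*1!*8!*1! = 116121600
prefactor² = (2J+1)*Δ*N² = 921600/11
  k=0: +1/(0!*1!*1!*4!*4!*0!) = 1/576
  k=1: −1/(1!*0!*0!*3!*5!*1!) = -1/720
Σ = 1/2880  ⇒  CG² = 921600/11*1/2880² = 1/99
CG = +√(1/99) = +0.100504

+√(1/99) ≈ +0.100504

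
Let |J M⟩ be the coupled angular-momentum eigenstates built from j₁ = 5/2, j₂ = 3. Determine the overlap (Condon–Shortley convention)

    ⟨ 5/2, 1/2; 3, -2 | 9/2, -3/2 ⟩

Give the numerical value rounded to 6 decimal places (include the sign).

+0.604815  (= +√(169/462))

√[10·1!4!5!/11! · 3!2!1!5!3!6!] = √(345600/77)
  +(−1)^0/∏(0,1,2,1,2,4)! = 1/96  (running 1/96)
  +(−1)^1/∏(1,0,1,0,3,5)! = -1/720  (running 13/1440)
⟨..|..⟩ = √(345600/77)·(13/1440) = +0.604815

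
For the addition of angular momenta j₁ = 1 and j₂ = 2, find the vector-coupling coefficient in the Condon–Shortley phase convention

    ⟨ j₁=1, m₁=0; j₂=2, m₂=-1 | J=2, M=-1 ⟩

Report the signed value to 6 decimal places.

+0.408248  (= +√(1/6))

j₁+j₂−J=1  J+j₁−j₂=1  J−j₁+j₂=3  j₁+j₂+J+1=6
(j₁±m₁, j₂±m₂, J±M) = (1,1,1,3,1,3)
P² = 3/2
sum k=0..1:
  [0] +1/2 = 1/2
  [1] −1/6 = -1/6
S = 1/3
C² = P²·S² = 1/6 ; C = +0.408248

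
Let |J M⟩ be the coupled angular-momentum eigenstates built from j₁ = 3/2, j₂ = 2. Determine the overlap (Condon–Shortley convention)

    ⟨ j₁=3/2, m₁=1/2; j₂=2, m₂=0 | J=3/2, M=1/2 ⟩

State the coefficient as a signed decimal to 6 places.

√[4·2!1!2!/6! · 2!1!2!2!2!1!] = √(16/45)
  +(−1)^0/∏(0,2,1,2,0,0)! = 1/4  (running 1/4)
  +(−1)^1/∏(1,1,0,1,1,1)! = -1  (running -3/4)
⟨..|..⟩ = √(16/45)·(-3/4) = -0.447214

−√(1/5) = -0.447214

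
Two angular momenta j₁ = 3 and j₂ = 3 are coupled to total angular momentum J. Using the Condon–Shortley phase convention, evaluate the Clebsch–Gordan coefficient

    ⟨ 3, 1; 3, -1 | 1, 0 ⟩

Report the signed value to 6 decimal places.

+0.188982

j₁+j₂−J=5  J+j₁−j₂=1  J−j₁+j₂=1  j₁+j₂+J+1=8
(j₁±m₁, j₂±m₂, J±M) = (4,2,2,4,1,1)
P² = 144/7
sum k=1..2:
  [1] −1/24 = -1/24
  [2] +1/12 = 1/12
S = 1/24
C² = P²·S² = 1/28 ; C = +0.188982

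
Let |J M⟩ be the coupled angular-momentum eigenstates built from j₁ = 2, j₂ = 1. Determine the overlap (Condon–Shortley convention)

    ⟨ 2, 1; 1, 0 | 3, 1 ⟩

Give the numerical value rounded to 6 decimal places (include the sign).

+√(8/15) ≈ +0.730297

triangle: 0!×4!×2!/7! = 48/5040
(j±m)!: 3!×1!×1!×1!×4!×2! = 288
prefactor² = (2J+1)×Δ×N² = 96/5
  k=0: +1/(0!×0!×1!×1!×3!×1!) = 1/6
Σ = 1/6  ⇒  CG² = 96/5×1/6² = 8/15
CG = +√(8/15) = +0.730297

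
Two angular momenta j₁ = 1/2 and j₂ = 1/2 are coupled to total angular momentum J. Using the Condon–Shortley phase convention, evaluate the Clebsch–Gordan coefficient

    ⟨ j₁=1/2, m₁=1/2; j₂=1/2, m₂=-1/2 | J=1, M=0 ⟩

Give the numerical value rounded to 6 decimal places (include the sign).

√[3·0!1!1!/3! · 1!0!0!1!1!1!] = √(1/2)
  +(−1)^0/∏(0,0,0,0,1,1)! = 1  (running 1)
⟨..|..⟩ = √(1/2)·(1) = +0.707107

+0.707107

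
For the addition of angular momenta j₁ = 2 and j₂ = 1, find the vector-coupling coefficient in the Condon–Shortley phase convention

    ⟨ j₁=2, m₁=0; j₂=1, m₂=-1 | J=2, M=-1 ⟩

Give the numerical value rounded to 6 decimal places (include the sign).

√[5·1!3!1!/6! · 2!2!0!2!1!3!] = √(2)
  +(−1)^0/∏(0,1,2,0,1,1)! = 1/2  (running 1/2)
⟨..|..⟩ = √(2)·(1/2) = +0.707107

+0.707107  (= +√(1/2))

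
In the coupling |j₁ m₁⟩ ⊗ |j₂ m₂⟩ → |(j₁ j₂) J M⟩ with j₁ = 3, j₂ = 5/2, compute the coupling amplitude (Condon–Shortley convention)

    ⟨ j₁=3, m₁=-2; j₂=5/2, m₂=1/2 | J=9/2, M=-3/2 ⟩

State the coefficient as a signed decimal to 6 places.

triangle: 1!*5!*4!/11! = 2880/39916800
(j±m)!: 1!*5!*3!*2!*3!*6! = 6220800
prefactor² = (2J+1)*Δ*N² = 345600/77
  k=0: +1/(0!*1!*5!*3!*0!*1!) = 1/720
  k=1: −1/(1!*0!*4!*2!*1!*2!) = -1/96
Σ = -13/1440  ⇒  CG² = 345600/77*(-13/1440)² = 169/462
CG = −√(169/462) = -0.604815

−√(169/462) ≈ -0.604815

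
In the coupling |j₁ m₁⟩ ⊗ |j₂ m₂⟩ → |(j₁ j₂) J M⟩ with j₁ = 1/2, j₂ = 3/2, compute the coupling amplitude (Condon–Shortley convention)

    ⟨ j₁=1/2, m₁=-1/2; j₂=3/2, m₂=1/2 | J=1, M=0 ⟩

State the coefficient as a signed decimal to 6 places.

√[3·1!0!2!/4! · 0!1!2!1!1!1!] = √(1/2)
  +(−1)^1/∏(1,0,0,1,0,1)! = -1  (running -1)
⟨..|..⟩ = √(1/2)·(-1) = -0.707107

−√(1/2) ≈ -0.707107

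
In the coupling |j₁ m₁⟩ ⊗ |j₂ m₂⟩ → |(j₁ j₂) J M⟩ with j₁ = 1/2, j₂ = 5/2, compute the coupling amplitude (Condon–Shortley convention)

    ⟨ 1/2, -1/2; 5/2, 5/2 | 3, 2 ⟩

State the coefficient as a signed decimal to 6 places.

+√(1/6) = +0.408248

triangle: 0!×1!×5!/7! = 120/5040
(j±m)!: 0!×1!×5!×0!×5!×1! = 14400
prefactor² = (2J+1)×Δ×N² = 2400
  k=0: +1/(0!×0!×1!×5!×0!×0!) = 1/120
Σ = 1/120  ⇒  CG² = 2400×1/120² = 1/6
CG = +√(1/6) = +0.408248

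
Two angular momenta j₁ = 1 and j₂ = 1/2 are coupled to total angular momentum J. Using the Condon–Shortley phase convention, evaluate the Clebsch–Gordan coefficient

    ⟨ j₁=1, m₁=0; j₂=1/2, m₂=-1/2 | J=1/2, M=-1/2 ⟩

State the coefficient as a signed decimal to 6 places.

+0.577350

j₁+j₂−J=1  J+j₁−j₂=1  J−j₁+j₂=0  j₁+j₂+J+1=3
(j₁±m₁, j₂±m₂, J±M) = (1,1,0,1,0,1)
P² = 1/3
sum k=0..0:
  [0] +1/1 = 1
S = 1
C² = P²·S² = 1/3 ; C = +0.577350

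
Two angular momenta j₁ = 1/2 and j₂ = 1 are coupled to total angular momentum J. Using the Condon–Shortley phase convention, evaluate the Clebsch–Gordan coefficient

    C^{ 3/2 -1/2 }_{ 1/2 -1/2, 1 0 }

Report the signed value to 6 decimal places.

+√(2/3) = +0.816497

j₁+j₂−J=0  J+j₁−j₂=1  J−j₁+j₂=2  j₁+j₂+J+1=4
(j₁±m₁, j₂±m₂, J±M) = (0,1,1,1,1,2)
P² = 2/3
sum k=0..0:
  [0] +1/1 = 1
S = 1
C² = P²·S² = 2/3 ; C = +0.816497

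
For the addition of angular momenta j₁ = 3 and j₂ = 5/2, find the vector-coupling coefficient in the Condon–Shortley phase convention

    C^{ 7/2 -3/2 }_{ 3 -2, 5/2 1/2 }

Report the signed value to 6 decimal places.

√[8·2!4!3!/10! · 1!5!3!2!2!5!] = √(1536/7)
  +(−1)^1/∏(1,1,4,2,0,1)! = -1/48  (running -1/48)
  +(−1)^2/∏(2,0,3,1,1,2)! = 1/24  (running 1/48)
⟨..|..⟩ = √(1536/7)·(1/48) = +0.308607

+√(2/21) = +0.308607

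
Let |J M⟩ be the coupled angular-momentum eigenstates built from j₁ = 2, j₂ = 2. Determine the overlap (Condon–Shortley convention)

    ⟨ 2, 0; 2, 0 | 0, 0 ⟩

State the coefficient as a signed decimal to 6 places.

√[1·4!0!0!/5! · 2!2!2!2!0!0!] = √(16/5)
  +(−1)^2/∏(2,2,0,0,0,0)! = 1/4  (running 1/4)
⟨..|..⟩ = √(16/5)·(1/4) = +0.447214

+√(1/5) = +0.447214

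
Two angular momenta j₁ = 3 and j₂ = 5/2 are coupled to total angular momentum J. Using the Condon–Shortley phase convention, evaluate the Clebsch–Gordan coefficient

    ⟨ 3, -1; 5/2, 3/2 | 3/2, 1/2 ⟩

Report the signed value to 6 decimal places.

-0.483046  (= −√(7/30))

√[4·4!2!1!/8! · 2!4!4!1!2!1!] = √(384/35)
  +(−1)^3/∏(3,1,1,1,1,0)! = -1/6  (running -1/6)
  +(−1)^4/∏(4,0,0,0,2,1)! = 1/48  (running -7/48)
⟨..|..⟩ = √(384/35)·(-7/48) = -0.483046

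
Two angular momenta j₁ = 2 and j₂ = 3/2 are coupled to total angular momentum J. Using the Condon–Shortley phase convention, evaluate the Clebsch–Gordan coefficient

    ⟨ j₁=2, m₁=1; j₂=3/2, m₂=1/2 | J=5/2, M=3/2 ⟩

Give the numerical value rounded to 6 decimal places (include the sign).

triangle: 1!·3!·2!/7! = 12/5040
(j±m)!: 3!·1!·2!·1!·4!·1! = 288
prefactor² = (2J+1)·Δ·N² = 144/35
  k=0: +1/(0!·1!·1!·2!·2!·0!) = 1/4
  k=1: −1/(1!·0!·0!·1!·3!·1!) = -1/6
Σ = 1/12  ⇒  CG² = 144/35·1/12² = 1/35
CG = +√(1/35) = +0.169031

+0.169031  (= +√(1/35))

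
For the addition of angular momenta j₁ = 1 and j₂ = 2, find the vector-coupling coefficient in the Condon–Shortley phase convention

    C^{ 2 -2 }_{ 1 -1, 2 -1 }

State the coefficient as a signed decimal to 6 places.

−√(1/3) = -0.577350

triangle: 1!×1!×3!/6! = 6/720
(j±m)!: 0!×2!×1!×3!×0!×4! = 288
prefactor² = (2J+1)×Δ×N² = 12
  k=1: −1/(1!×0!×1!×0!×0!×3!) = -1/6
Σ = -1/6  ⇒  CG² = 12×(-1/6)² = 1/3
CG = −√(1/3) = -0.577350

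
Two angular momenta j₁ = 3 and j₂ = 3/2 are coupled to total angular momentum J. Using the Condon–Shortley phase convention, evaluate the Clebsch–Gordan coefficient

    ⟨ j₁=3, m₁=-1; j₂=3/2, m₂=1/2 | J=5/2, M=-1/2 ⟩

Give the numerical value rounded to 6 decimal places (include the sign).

−√(1/70) ≈ -0.119523

√[6·2!4!1!/8! · 2!4!2!1!2!3!] = √(288/35)
  +(−1)^1/∏(1,1,3,1,1,0)! = -1/6  (running -1/6)
  +(−1)^2/∏(2,0,2,0,2,1)! = 1/8  (running -1/24)
⟨..|..⟩ = √(288/35)·(-1/24) = -0.119523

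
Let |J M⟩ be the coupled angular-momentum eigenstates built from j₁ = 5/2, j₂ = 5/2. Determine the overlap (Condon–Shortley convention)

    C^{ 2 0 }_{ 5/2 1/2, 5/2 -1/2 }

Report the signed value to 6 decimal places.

−√(4/21) ≈ -0.436436

j₁+j₂−J=3  J+j₁−j₂=2  J−j₁+j₂=2  j₁+j₂+J+1=8
(j₁±m₁, j₂±m₂, J±M) = (3,2,2,3,2,2)
P² = 12/7
sum k=0..2:
  [0] +1/24 = 1/24
  [1] −1/2 = -1/2
  [2] +1/8 = 1/8
S = -1/3
C² = P²·S² = 4/21 ; C = -0.436436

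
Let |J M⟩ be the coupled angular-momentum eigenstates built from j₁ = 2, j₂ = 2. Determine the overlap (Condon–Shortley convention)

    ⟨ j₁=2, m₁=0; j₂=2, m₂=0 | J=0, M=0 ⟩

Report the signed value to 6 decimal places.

triangle: 4!×0!×0!/5! = 24/120
(j±m)!: 2!×2!×2!×2!×0!×0! = 16
prefactor² = (2J+1)×Δ×N² = 16/5
  k=2: +1/(2!×2!×0!×0!×0!×0!) = 1/4
Σ = 1/4  ⇒  CG² = 16/5×1/4² = 1/5
CG = +√(1/5) = +0.447214

+√(1/5) = +0.447214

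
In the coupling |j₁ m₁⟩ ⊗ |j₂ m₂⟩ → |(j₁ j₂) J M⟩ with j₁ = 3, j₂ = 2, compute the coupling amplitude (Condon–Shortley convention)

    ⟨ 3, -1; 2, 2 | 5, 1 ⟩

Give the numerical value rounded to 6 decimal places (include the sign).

√[11·0!6!4!/11! · 2!4!4!0!6!4!] = √(663552/7)
  +(−1)^0/∏(0,0,4,4,2,0)! = 1/1152  (running 1/1152)
⟨..|..⟩ = √(663552/7)·(1/1152) = +0.267261

+√(1/14) = +0.267261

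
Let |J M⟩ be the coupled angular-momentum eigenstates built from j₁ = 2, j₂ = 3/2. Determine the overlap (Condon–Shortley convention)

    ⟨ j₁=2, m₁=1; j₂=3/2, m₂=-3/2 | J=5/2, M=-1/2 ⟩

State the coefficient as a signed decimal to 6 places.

j₁+j₂−J=1  J+j₁−j₂=3  J−j₁+j₂=2  j₁+j₂+J+1=7
(j₁±m₁, j₂±m₂, J±M) = (3,1,0,3,2,3)
P² = 216/35
sum k=0..0:
  [0] +1/4 = 1/4
S = 1/4
C² = P²·S² = 27/70 ; C = +0.621059

+√(27/70) = +0.621059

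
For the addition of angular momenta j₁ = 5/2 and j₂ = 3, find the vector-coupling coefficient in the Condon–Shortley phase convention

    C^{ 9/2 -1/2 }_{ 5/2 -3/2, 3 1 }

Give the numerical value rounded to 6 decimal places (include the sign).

-0.594588  (= −√(35/99))

j₁+j₂−J=1  J+j₁−j₂=4  J−j₁+j₂=5  j₁+j₂+J+1=11
(j₁±m₁, j₂±m₂, J±M) = (1,4,4,2,4,5)
P² = 184320/77
sum k=0..1:
  [0] +1/576 = 1/576
  [1] −1/72 = -1/72
S = -7/576
C² = P²·S² = 35/99 ; C = -0.594588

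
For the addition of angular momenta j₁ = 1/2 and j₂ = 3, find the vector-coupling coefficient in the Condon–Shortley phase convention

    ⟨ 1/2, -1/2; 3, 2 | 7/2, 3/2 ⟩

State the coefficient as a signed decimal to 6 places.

+0.534522  (= +√(2/7))

j₁+j₂−J=0  J+j₁−j₂=1  J−j₁+j₂=6  j₁+j₂+J+1=8
(j₁±m₁, j₂±m₂, J±M) = (0,1,5,1,5,2)
P² = 28800/7
sum k=0..0:
  [0] +1/120 = 1/120
S = 1/120
C² = P²·S² = 2/7 ; C = +0.534522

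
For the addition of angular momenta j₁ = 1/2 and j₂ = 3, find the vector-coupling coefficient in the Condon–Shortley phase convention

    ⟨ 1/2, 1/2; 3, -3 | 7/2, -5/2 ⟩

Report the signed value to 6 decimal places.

+√(1/7) ≈ +0.377964

√[8·0!1!6!/8! · 1!0!0!6!1!6!] = √(518400/7)
  +(−1)^0/∏(0,0,0,0,1,6)! = 1/720  (running 1/720)
⟨..|..⟩ = √(518400/7)·(1/720) = +0.377964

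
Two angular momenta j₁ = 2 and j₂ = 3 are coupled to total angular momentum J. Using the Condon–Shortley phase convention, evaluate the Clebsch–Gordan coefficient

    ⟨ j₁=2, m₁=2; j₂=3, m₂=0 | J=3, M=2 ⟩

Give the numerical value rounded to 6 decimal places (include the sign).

triangle: 2!*2!*4!/9! = 96/362880
(j±m)!: 4!*0!*3!*3!*5!*1! = 103680
prefactor² = (2J+1)*Δ*N² = 192
  k=0: +1/(0!*2!*0!*3!*2!*1!) = 1/24
Σ = 1/24  ⇒  CG² = 192*1/24² = 1/3
CG = +√(1/3) = +0.577350

+0.577350  (= +√(1/3))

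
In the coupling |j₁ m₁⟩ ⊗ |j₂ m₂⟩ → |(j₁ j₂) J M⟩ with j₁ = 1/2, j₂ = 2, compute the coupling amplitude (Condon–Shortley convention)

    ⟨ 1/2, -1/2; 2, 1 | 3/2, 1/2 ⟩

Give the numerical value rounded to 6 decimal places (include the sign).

−√(3/5) ≈ -0.774597

j₁+j₂−J=1  J+j₁−j₂=0  J−j₁+j₂=3  j₁+j₂+J+1=5
(j₁±m₁, j₂±m₂, J±M) = (0,1,3,1,2,1)
P² = 12/5
sum k=1..1:
  [1] −1/2 = -1/2
S = -1/2
C² = P²·S² = 3/5 ; C = -0.774597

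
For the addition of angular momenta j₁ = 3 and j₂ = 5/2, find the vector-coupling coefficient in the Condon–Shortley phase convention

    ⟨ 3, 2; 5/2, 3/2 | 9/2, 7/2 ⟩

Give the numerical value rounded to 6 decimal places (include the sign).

+√(1/99) ≈ +0.100504

triangle: 1!×5!×4!/11! = 2880/39916800
(j±m)!: 5!×1!×4!×1!×8!×1! = 116121600
prefactor² = (2J+1)×Δ×N² = 921600/11
  k=0: +1/(0!×1!×1!×4!×4!×0!) = 1/576
  k=1: −1/(1!×0!×0!×3!×5!×1!) = -1/720
Σ = 1/2880  ⇒  CG² = 921600/11×1/2880² = 1/99
CG = +√(1/99) = +0.100504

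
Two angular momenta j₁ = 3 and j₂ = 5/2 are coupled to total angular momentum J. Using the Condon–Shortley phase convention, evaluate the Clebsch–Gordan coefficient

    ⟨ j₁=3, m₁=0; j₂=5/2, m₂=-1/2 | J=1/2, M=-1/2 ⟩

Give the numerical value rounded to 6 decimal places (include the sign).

√[2·5!1!0!/7! · 3!3!2!3!0!1!] = √(144/7)
  +(−1)^2/∏(2,3,1,0,0,0)! = 1/12  (running 1/12)
⟨..|..⟩ = √(144/7)·(1/12) = +0.377964

+0.377964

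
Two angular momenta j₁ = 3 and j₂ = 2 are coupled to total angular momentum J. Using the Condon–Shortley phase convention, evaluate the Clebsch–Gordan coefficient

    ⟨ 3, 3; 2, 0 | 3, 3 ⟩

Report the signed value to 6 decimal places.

j₁+j₂−J=2  J+j₁−j₂=4  J−j₁+j₂=2  j₁+j₂+J+1=9
(j₁±m₁, j₂±m₂, J±M) = (6,0,2,2,6,0)
P² = 3840
sum k=0..0:
  [0] +1/96 = 1/96
S = 1/96
C² = P²·S² = 5/12 ; C = +0.645497

+√(5/12) = +0.645497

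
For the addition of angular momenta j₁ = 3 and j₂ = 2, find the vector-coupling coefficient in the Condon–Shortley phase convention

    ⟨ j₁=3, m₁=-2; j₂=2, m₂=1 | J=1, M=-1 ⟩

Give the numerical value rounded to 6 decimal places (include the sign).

-0.534522  (= −√(2/7))

√[3·4!2!0!/7! · 1!5!3!1!0!2!] = √(288/7)
  +(−1)^3/∏(3,1,2,0,0,0)! = -1/12  (running -1/12)
⟨..|..⟩ = √(288/7)·(-1/12) = -0.534522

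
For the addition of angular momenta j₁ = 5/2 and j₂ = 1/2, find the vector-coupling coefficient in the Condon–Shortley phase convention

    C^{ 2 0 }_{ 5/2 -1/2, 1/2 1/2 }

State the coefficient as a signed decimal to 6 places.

−√(1/2) = -0.707107

√[5·1!4!0!/6! · 2!3!1!0!2!2!] = √(8)
  +(−1)^1/∏(1,0,2,0,2,0)! = -1/4  (running -1/4)
⟨..|..⟩ = √(8)·(-1/4) = -0.707107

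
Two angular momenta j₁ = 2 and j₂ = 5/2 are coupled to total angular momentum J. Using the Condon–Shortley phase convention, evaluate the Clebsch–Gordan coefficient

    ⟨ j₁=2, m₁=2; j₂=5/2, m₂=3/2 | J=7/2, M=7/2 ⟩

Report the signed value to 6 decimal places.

+0.666667

j₁+j₂−J=1  J+j₁−j₂=3  J−j₁+j₂=4  j₁+j₂+J+1=9
(j₁±m₁, j₂±m₂, J±M) = (4,0,4,1,7,0)
P² = 9216
sum k=0..0:
  [0] +1/144 = 1/144
S = 1/144
C² = P²·S² = 4/9 ; C = +0.666667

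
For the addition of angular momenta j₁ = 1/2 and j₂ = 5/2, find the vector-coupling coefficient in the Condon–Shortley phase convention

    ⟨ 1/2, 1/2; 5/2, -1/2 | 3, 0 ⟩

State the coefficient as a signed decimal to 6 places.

j₁+j₂−J=0  J+j₁−j₂=1  J−j₁+j₂=5  j₁+j₂+J+1=7
(j₁±m₁, j₂±m₂, J±M) = (1,0,2,3,3,3)
P² = 72
sum k=0..0:
  [0] +1/12 = 1/12
S = 1/12
C² = P²·S² = 1/2 ; C = +0.707107

+0.707107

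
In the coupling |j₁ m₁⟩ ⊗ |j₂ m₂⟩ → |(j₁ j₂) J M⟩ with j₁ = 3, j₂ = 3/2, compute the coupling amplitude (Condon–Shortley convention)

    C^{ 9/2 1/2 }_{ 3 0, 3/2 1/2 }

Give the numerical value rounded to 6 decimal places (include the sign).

+√(10/21) ≈ +0.690066

j₁+j₂−J=0  J+j₁−j₂=6  J−j₁+j₂=3  j₁+j₂+J+1=10
(j₁±m₁, j₂±m₂, J±M) = (3,3,2,1,5,4)
P² = 17280/7
sum k=0..0:
  [0] +1/72 = 1/72
S = 1/72
C² = P²·S² = 10/21 ; C = +0.690066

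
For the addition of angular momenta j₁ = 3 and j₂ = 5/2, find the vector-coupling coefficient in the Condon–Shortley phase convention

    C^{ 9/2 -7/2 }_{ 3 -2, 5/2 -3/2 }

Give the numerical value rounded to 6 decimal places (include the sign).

triangle: 1!·5!·4!/11! = 2880/39916800
(j±m)!: 1!·5!·1!·4!·1!·8! = 116121600
prefactor² = (2J+1)·Δ·N² = 921600/11
  k=0: +1/(0!·1!·5!·1!·0!·3!) = 1/720
  k=1: −1/(1!·0!·4!·0!·1!·4!) = -1/576
Σ = -1/2880  ⇒  CG² = 921600/11·(-1/2880)² = 1/99
CG = −√(1/99) = -0.100504

-0.100504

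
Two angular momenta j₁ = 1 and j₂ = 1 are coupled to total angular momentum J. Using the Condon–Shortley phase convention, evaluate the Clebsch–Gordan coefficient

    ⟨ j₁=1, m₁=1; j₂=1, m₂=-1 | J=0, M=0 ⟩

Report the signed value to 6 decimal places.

triangle: 2!·0!·0!/3! = 2/6
(j±m)!: 2!·0!·0!·2!·0!·0! = 4
prefactor² = (2J+1)·Δ·N² = 4/3
  k=0: +1/(0!·2!·0!·0!·0!·0!) = 1/2
Σ = 1/2  ⇒  CG² = 4/3·1/2² = 1/3
CG = +√(1/3) = +0.577350

+0.577350  (= +√(1/3))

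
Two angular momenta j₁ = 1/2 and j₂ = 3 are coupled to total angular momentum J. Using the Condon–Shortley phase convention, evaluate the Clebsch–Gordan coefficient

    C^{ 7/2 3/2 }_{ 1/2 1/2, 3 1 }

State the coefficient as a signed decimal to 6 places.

triangle: 0!*1!*6!/8! = 720/40320
(j±m)!: 1!*0!*4!*2!*5!*2! = 11520
prefactor² = (2J+1)*Δ*N² = 11520/7
  k=0: +1/(0!*0!*0!*4!*1!*2!) = 1/48
Σ = 1/48  ⇒  CG² = 11520/7*1/48² = 5/7
CG = +√(5/7) = +0.845154

+√(5/7) = +0.845154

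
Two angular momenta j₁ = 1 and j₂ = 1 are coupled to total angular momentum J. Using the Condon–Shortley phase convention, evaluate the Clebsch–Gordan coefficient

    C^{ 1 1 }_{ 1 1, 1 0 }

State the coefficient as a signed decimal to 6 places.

+√(1/2) = +0.707107

√[3·1!1!1!/4! · 2!0!1!1!2!0!] = √(1/2)
  +(−1)^0/∏(0,1,0,1,1,0)! = 1  (running 1)
⟨..|..⟩ = √(1/2)·(1) = +0.707107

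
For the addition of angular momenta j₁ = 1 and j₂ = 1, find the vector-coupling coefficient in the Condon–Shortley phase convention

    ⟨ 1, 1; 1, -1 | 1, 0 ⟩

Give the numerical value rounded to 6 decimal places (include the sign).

j₁+j₂−J=1  J+j₁−j₂=1  J−j₁+j₂=1  j₁+j₂+J+1=4
(j₁±m₁, j₂±m₂, J±M) = (2,0,0,2,1,1)
P² = 1/2
sum k=0..0:
  [0] +1/1 = 1
S = 1
C² = P²·S² = 1/2 ; C = +0.707107

+√(1/2) ≈ +0.707107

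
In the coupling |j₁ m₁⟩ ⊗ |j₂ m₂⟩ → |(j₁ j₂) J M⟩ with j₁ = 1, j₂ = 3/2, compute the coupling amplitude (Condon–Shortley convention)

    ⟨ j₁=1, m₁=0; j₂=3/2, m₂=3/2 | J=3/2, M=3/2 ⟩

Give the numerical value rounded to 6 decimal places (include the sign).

√[4·1!1!2!/5! · 1!1!3!0!3!0!] = √(12/5)
  +(−1)^1/∏(1,0,0,2,1,0)! = -1/2  (running -1/2)
⟨..|..⟩ = √(12/5)·(-1/2) = -0.774597

-0.774597  (= −√(3/5))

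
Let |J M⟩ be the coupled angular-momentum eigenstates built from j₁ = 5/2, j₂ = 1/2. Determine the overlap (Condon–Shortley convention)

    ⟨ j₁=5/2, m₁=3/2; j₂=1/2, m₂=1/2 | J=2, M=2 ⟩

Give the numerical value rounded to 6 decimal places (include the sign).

-0.408248

√[5·1!4!0!/6! · 4!1!1!0!4!0!] = √(96)
  +(−1)^1/∏(1,0,0,0,4,0)! = -1/24  (running -1/24)
⟨..|..⟩ = √(96)·(-1/24) = -0.408248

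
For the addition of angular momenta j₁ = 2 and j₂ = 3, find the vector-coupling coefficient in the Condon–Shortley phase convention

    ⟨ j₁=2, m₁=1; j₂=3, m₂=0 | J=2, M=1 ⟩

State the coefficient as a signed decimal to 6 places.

√[5·3!1!3!/8! · 3!1!3!3!3!1!] = √(81/14)
  +(−1)^0/∏(0,3,1,3,0,0)! = 1/36  (running 1/36)
  +(−1)^1/∏(1,2,0,2,1,1)! = -1/4  (running -2/9)
⟨..|..⟩ = √(81/14)·(-2/9) = -0.534522

-0.534522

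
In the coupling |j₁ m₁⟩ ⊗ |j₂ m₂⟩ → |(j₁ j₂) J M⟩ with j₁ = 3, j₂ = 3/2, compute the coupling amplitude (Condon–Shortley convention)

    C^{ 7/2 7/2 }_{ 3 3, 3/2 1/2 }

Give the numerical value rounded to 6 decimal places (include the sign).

+√(2/3) ≈ +0.816497

triangle: 1!*5!*2!/9! = 240/362880
(j±m)!: 6!*0!*2!*1!*7!*0! = 7257600
prefactor² = (2J+1)*Δ*N² = 38400
  k=0: +1/(0!*1!*0!*2!*5!*0!) = 1/240
Σ = 1/240  ⇒  CG² = 38400*1/240² = 2/3
CG = +√(2/3) = +0.816497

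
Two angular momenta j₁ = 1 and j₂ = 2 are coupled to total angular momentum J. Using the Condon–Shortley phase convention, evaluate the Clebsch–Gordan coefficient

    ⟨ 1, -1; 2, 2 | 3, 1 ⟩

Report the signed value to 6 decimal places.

+0.258199  (= +√(1/15))

√[7·0!2!4!/7! · 0!2!4!0!4!2!] = √(768/5)
  +(−1)^0/∏(0,0,2,4,0,0)! = 1/48  (running 1/48)
⟨..|..⟩ = √(768/5)·(1/48) = +0.258199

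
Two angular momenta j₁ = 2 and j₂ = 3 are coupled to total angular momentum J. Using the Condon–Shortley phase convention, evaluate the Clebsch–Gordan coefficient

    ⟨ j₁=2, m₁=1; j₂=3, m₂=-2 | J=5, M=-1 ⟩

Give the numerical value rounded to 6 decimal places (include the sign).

√[11·0!4!6!/11! · 3!1!1!5!4!6!] = √(414720/7)
  +(−1)^0/∏(0,0,1,1,3,5)! = 1/720  (running 1/720)
⟨..|..⟩ = √(414720/7)·(1/720) = +0.338062

+0.338062  (= +√(4/35))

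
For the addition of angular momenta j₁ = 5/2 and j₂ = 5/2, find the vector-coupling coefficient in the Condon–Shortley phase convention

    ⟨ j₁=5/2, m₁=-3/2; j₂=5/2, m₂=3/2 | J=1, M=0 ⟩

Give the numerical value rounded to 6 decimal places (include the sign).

-0.358569

√[3·4!1!1!/7! · 1!4!4!1!1!1!] = √(288/35)
  +(−1)^3/∏(3,1,1,1,0,0)! = -1/6  (running -1/6)
  +(−1)^4/∏(4,0,0,0,1,1)! = 1/24  (running -1/8)
⟨..|..⟩ = √(288/35)·(-1/8) = -0.358569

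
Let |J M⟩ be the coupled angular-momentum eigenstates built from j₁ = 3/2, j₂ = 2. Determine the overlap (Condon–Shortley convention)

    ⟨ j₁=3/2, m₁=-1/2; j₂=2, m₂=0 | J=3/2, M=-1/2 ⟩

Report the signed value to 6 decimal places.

-0.447214  (= −√(1/5))

√[4·2!1!2!/6! · 1!2!2!2!1!2!] = √(16/45)
  +(−1)^1/∏(1,1,1,1,0,1)! = -1  (running -1)
  +(−1)^2/∏(2,0,0,0,1,2)! = 1/4  (running -3/4)
⟨..|..⟩ = √(16/45)·(-3/4) = -0.447214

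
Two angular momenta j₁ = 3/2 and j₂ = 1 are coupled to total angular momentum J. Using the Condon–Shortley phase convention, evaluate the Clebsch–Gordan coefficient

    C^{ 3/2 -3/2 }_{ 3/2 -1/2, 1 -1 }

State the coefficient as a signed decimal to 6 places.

+0.632456

√[4·1!2!1!/5! · 1!2!0!2!0!3!] = √(8/5)
  +(−1)^0/∏(0,1,2,0,0,1)! = 1/2  (running 1/2)
⟨..|..⟩ = √(8/5)·(1/2) = +0.632456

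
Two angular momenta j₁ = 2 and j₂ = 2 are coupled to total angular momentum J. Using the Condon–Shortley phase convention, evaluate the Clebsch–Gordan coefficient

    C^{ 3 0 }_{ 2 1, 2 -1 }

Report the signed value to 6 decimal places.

triangle: 1!*3!*3!/8! = 36/40320
(j±m)!: 3!*1!*1!*3!*3!*3! = 1296
prefactor² = (2J+1)*Δ*N² = 81/10
  k=0: +1/(0!*1!*1!*1!*2!*2!) = 1/4
  k=1: −1/(1!*0!*0!*0!*3!*3!) = -1/36
Σ = 2/9  ⇒  CG² = 81/10*2/9² = 2/5
CG = +√(2/5) = +0.632456

+√(2/5) ≈ +0.632456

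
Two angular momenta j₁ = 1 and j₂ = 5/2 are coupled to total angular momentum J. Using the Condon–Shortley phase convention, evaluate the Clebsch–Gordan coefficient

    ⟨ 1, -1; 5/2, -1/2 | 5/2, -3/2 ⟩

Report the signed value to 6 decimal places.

√[6·1!1!4!/7! · 0!2!2!3!1!4!] = √(576/35)
  +(−1)^1/∏(1,0,1,1,0,3)! = -1/6  (running -1/6)
⟨..|..⟩ = √(576/35)·(-1/6) = -0.676123

-0.676123  (= −√(16/35))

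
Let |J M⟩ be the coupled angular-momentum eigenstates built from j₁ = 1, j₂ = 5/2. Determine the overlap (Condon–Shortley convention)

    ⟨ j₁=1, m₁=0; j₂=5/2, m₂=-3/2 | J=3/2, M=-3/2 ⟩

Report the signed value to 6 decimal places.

√[4·2!0!3!/6! · 1!1!1!4!0!3!] = √(48/5)
  +(−1)^1/∏(1,1,0,0,0,3)! = -1/6  (running -1/6)
⟨..|..⟩ = √(48/5)·(-1/6) = -0.516398

-0.516398  (= −√(4/15))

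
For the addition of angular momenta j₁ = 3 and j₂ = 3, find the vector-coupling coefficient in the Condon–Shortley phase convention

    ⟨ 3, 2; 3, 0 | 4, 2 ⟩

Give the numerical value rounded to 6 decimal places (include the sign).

+√(3/154) ≈ +0.139573

j₁+j₂−J=2  J+j₁−j₂=4  J−j₁+j₂=4  j₁+j₂+J+1=11
(j₁±m₁, j₂±m₂, J±M) = (5,1,3,3,6,2)
P² = 124416/77
sum k=0..1:
  [0] +1/72 = 1/72
  [1] −1/96 = -1/96
S = 1/288
C² = P²·S² = 3/154 ; C = +0.139573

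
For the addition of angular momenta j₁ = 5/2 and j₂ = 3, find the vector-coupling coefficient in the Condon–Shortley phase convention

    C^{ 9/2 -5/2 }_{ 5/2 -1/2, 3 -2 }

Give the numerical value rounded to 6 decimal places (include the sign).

+√(49/198) ≈ +0.497468

√[10·1!4!5!/11! · 2!3!1!5!2!7!] = √(115200/11)
  +(−1)^0/∏(0,1,3,1,1,4)! = 1/144  (running 1/144)
  +(−1)^1/∏(1,0,2,0,2,5)! = -1/480  (running 7/1440)
⟨..|..⟩ = √(115200/11)·(7/1440) = +0.497468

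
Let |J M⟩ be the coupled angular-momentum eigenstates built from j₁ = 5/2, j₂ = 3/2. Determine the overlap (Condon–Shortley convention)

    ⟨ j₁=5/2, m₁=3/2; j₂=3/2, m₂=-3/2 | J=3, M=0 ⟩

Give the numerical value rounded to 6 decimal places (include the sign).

j₁+j₂−J=1  J+j₁−j₂=4  J−j₁+j₂=2  j₁+j₂+J+1=8
(j₁±m₁, j₂±m₂, J±M) = (4,1,0,3,3,3)
P² = 216/5
sum k=0..0:
  [0] +1/12 = 1/12
S = 1/12
C² = P²·S² = 3/10 ; C = +0.547723

+0.547723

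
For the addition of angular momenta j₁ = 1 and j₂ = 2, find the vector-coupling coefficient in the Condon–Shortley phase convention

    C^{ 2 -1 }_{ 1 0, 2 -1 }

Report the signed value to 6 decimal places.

j₁+j₂−J=1  J+j₁−j₂=1  J−j₁+j₂=3  j₁+j₂+J+1=6
(j₁±m₁, j₂±m₂, J±M) = (1,1,1,3,1,3)
P² = 3/2
sum k=0..1:
  [0] +1/2 = 1/2
  [1] −1/6 = -1/6
S = 1/3
C² = P²·S² = 1/6 ; C = +0.408248

+0.408248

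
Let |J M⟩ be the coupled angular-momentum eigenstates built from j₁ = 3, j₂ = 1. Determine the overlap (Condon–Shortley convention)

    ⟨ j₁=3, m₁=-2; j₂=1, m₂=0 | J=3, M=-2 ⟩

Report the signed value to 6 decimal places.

triangle: 1!·5!·1!/8! = 120/40320
(j±m)!: 1!·5!·1!·1!·1!·5! = 14400
prefactor² = (2J+1)·Δ·N² = 300
  k=0: +1/(0!·1!·5!·1!·0!·0!) = 1/120
  k=1: −1/(1!·0!·4!·0!·1!·1!) = -1/24
Σ = -1/30  ⇒  CG² = 300·(-1/30)² = 1/3
CG = −√(1/3) = -0.577350

−√(1/3) ≈ -0.577350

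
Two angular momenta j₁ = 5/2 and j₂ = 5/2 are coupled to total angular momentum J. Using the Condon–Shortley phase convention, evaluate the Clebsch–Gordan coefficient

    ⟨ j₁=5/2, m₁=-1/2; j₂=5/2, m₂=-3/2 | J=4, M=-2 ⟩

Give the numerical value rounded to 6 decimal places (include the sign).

+√(5/28) ≈ +0.422577

triangle: 1!×4!×4!/10! = 576/3628800
(j±m)!: 2!×3!×1!×4!×2!×6! = 414720
prefactor² = (2J+1)×Δ×N² = 20736/35
  k=0: +1/(0!×1!×3!×1!×1!×3!) = 1/36
  k=1: −1/(1!×0!×2!×0!×2!×4!) = -1/96
Σ = 5/288  ⇒  CG² = 20736/35×5/288² = 5/28
CG = +√(5/28) = +0.422577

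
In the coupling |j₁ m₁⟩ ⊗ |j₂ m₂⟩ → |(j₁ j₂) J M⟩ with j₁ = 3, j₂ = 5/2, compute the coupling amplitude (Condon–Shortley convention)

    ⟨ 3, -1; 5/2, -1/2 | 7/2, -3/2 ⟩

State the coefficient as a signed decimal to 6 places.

−√(5/21) ≈ -0.487950

j₁+j₂−J=2  J+j₁−j₂=4  J−j₁+j₂=3  j₁+j₂+J+1=10
(j₁±m₁, j₂±m₂, J±M) = (2,4,2,3,2,5)
P² = 3072/35
sum k=0..2:
  [0] +1/96 = 1/96
  [1] −1/12 = -1/12
  [2] +1/48 = 1/48
S = -5/96
C² = P²·S² = 5/21 ; C = -0.487950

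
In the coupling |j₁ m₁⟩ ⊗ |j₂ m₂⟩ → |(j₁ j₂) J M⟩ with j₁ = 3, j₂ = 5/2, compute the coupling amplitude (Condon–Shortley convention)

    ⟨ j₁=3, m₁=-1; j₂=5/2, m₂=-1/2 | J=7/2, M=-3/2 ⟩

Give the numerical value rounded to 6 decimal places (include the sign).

j₁+j₂−J=2  J+j₁−j₂=4  J−j₁+j₂=3  j₁+j₂+J+1=10
(j₁±m₁, j₂±m₂, J±M) = (2,4,2,3,2,5)
P² = 3072/35
sum k=0..2:
  [0] +1/96 = 1/96
  [1] −1/12 = -1/12
  [2] +1/48 = 1/48
S = -5/96
C² = P²·S² = 5/21 ; C = -0.487950

−√(5/21) ≈ -0.487950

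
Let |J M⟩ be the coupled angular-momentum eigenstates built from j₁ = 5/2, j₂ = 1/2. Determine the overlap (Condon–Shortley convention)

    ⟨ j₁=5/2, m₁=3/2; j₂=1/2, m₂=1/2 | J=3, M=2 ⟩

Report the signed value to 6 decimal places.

j₁+j₂−J=0  J+j₁−j₂=5  J−j₁+j₂=1  j₁+j₂+J+1=7
(j₁±m₁, j₂±m₂, J±M) = (4,1,1,0,5,1)
P² = 480
sum k=0..0:
  [0] +1/24 = 1/24
S = 1/24
C² = P²·S² = 5/6 ; C = +0.912871

+√(5/6) ≈ +0.912871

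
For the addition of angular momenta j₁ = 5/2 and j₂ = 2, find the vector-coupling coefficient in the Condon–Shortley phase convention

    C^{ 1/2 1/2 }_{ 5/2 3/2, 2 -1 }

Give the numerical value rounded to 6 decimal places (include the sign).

triangle: 4!×1!×0!/6! = 24/720
(j±m)!: 4!×1!×1!×3!×1!×0! = 144
prefactor² = (2J+1)×Δ×N² = 48/5
  k=1: −1/(1!×3!×0!×0!×1!×0!) = -1/6
Σ = -1/6  ⇒  CG² = 48/5×(-1/6)² = 4/15
CG = −√(4/15) = -0.516398

-0.516398  (= −√(4/15))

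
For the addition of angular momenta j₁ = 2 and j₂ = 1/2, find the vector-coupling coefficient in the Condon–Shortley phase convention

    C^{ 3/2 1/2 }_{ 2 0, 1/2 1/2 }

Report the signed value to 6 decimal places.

√[4·1!3!0!/5! · 2!2!1!0!2!1!] = √(8/5)
  +(−1)^1/∏(1,0,1,0,2,0)! = -1/2  (running -1/2)
⟨..|..⟩ = √(8/5)·(-1/2) = -0.632456

-0.632456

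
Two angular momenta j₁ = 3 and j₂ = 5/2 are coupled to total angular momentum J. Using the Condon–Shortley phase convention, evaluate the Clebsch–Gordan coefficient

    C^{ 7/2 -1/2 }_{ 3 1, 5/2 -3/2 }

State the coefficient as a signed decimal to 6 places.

+√(8/63) = +0.356348

triangle: 2!*4!*3!/10! = 288/3628800
(j±m)!: 4!*2!*1!*4!*3!*4! = 165888
prefactor² = (2J+1)*Δ*N² = 18432/175
  k=0: +1/(0!*2!*2!*1!*2!*2!) = 1/16
  k=1: −1/(1!*1!*1!*0!*3!*3!) = -1/36
Σ = 5/144  ⇒  CG² = 18432/175*5/144² = 8/63
CG = +√(8/63) = +0.356348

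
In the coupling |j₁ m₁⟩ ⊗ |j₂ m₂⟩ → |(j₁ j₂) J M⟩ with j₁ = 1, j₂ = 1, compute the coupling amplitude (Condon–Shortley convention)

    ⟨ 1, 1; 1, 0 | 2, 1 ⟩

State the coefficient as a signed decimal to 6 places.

√[5·0!2!2!/5! · 2!0!1!1!3!1!] = √(2)
  +(−1)^0/∏(0,0,0,1,2,1)! = 1/2  (running 1/2)
⟨..|..⟩ = √(2)·(1/2) = +0.707107

+√(1/2) = +0.707107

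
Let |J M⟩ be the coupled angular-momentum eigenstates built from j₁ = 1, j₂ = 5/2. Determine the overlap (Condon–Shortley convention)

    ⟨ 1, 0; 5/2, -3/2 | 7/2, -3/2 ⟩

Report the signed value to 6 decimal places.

j₁+j₂−J=0  J+j₁−j₂=2  J−j₁+j₂=5  j₁+j₂+J+1=8
(j₁±m₁, j₂±m₂, J±M) = (1,1,1,4,2,5)
P² = 1920/7
sum k=0..0:
  [0] +1/24 = 1/24
S = 1/24
C² = P²·S² = 10/21 ; C = +0.690066

+0.690066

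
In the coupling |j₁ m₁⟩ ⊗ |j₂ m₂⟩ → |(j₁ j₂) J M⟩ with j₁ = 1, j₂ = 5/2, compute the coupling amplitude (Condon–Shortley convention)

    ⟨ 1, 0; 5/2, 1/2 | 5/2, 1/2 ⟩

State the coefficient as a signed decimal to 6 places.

√[6·1!1!4!/7! · 1!1!3!2!3!2!] = √(144/35)
  +(−1)^0/∏(0,1,1,3,0,1)! = 1/6  (running 1/6)
  +(−1)^1/∏(1,0,0,2,1,2)! = -1/4  (running -1/12)
⟨..|..⟩ = √(144/35)·(-1/12) = -0.169031

-0.169031  (= −√(1/35))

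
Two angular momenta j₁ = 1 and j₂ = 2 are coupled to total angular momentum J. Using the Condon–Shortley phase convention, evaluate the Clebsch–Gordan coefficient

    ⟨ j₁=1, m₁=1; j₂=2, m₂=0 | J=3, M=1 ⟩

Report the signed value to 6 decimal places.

j₁+j₂−J=0  J+j₁−j₂=2  J−j₁+j₂=4  j₁+j₂+J+1=7
(j₁±m₁, j₂±m₂, J±M) = (2,0,2,2,4,2)
P² = 128/5
sum k=0..0:
  [0] +1/8 = 1/8
S = 1/8
C² = P²·S² = 2/5 ; C = +0.632456

+√(2/5) = +0.632456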